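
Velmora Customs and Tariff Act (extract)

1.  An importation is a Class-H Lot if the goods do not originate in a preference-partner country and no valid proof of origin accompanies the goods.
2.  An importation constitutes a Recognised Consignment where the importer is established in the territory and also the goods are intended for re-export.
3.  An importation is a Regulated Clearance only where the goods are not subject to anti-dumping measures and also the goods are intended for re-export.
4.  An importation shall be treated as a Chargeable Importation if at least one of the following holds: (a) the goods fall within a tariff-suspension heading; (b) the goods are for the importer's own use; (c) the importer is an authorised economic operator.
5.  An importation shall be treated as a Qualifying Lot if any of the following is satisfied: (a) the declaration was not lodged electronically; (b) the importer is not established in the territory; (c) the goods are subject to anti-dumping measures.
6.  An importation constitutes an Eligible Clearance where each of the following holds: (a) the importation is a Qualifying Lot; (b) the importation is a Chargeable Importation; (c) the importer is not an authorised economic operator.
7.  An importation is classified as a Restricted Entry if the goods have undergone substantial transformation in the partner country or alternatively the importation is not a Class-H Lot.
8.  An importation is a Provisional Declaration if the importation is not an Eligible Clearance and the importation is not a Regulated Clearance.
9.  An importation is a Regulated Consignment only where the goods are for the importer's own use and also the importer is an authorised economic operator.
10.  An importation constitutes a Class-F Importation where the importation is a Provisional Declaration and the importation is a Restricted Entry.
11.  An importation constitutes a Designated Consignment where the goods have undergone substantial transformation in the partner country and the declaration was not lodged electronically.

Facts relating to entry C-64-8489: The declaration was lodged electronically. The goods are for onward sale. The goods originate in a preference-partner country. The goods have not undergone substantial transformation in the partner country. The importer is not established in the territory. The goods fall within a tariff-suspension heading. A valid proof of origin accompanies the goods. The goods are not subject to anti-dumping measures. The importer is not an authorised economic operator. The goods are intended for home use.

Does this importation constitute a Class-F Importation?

paragraph 5 — Qualifying Lot: [the declaration was not lodged electronically? no] OR [the importer is not established in the territory? yes] OR [the goods are subject to anti-dumping measures? no] → satisfied.
paragraph 4 — Chargeable Importation: [the goods fall within a tariff-suspension heading? yes] OR [the goods are for the importer's own use? no] OR [the importer is an authorised economic operator? no] → satisfied.
paragraph 6 — Eligible Clearance: [Qualifying Lot (paragraph 5)? yes] AND [Chargeable Importation (paragraph 4)? yes] AND [the importer is not an authorised economic operator? yes] → satisfied.
paragraph 3 — Regulated Clearance: [the goods are not subject to anti-dumping measures? yes] AND [the goods are intended for re-export? no] → not satisfied.
paragraph 8 — Provisional Declaration: [not an Eligible Clearance (paragraph 6)? no] AND [not a Regulated Clearance (paragraph 3)? yes] → not satisfied.
paragraph 1 — Class-H Lot: [the goods do not originate in a preference-partner country? no] AND [no valid proof of origin accompanies the goods? no] → not satisfied.
paragraph 7 — Restricted Entry: [the goods have undergone substantial transformation in the partner country? no] OR [not a Class-H Lot (paragraph 1)? yes] → satisfied.
paragraph 10 — Class-F Importation: [Provisional Declaration (paragraph 8)? no] AND [Restricted Entry (paragraph 7)? yes] → not satisfied.

No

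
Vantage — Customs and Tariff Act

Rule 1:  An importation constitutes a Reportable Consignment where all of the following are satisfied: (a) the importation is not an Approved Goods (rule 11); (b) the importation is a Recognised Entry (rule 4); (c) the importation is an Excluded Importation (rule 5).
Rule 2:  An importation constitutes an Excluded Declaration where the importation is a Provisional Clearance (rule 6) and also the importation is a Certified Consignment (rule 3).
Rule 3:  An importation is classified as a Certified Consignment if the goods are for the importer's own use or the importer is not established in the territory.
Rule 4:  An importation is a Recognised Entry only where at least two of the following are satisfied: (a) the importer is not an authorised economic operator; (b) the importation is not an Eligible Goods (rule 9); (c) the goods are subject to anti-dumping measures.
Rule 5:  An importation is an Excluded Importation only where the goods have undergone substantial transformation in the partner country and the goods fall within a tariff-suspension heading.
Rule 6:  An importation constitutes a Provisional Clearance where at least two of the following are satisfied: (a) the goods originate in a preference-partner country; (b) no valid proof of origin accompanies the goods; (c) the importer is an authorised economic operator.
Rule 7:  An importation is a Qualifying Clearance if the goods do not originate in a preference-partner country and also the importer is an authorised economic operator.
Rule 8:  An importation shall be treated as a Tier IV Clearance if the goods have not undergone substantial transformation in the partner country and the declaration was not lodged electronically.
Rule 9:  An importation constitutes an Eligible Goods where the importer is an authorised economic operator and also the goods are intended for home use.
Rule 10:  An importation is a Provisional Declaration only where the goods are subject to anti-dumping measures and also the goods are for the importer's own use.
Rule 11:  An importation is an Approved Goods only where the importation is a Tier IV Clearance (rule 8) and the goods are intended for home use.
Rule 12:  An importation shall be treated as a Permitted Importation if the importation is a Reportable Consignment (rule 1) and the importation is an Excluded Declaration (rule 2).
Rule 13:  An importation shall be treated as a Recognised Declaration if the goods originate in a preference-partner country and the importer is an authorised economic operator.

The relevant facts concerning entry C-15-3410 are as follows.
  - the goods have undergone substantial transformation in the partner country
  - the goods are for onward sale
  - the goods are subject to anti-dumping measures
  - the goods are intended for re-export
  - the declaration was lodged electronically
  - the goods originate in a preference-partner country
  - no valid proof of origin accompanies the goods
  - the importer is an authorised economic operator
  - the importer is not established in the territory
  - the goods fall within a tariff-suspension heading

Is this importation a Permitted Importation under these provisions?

Yes

rule 8 — Tier IV Clearance: [the goods have not undergone substantial transformation in the partner country? no] AND [the declaration was not lodged electronically? no] → not satisfied.
rule 11 — Approved Goods: [Tier IV Clearance (rule 8)? no] AND [the goods are intended for home use? no] → not satisfied.
rule 9 — Eligible Goods: [the importer is an authorised economic operator? yes] AND [the goods are intended for home use? no] → not satisfied.
rule 4 — Recognised Entry: the importer is not an authorised economic operator? no; not an Eligible Goods (rule 9)? yes; the goods are subject to anti-dumping measures? yes — 2 of 3 hold (need ≥2) → satisfied.
rule 5 — Excluded Importation: [the goods have undergone substantial transformation in the partner country? yes] AND [the goods fall within a tariff-suspension heading? yes] → satisfied.
rule 1 — Reportable Consignment: [not an Approved Goods (rule 11)? yes] AND [Recognised Entry (rule 4)? yes] AND [Excluded Importation (rule 5)? yes] → satisfied.
rule 6 — Provisional Clearance: the goods originate in a preference-partner country? yes; no valid proof of origin accompanies the goods? yes; the importer is an authorised economic operator? yes — 3 of 3 hold (need ≥2) → satisfied.
rule 3 — Certified Consignment: [the goods are for the importer's own use? no] OR [the importer is not established in the territory? yes] → satisfied.
rule 2 — Excluded Declaration: [Provisional Clearance (rule 6)? yes] AND [Certified Consignment (rule 3)? yes] → satisfied.
rule 12 — Permitted Importation: [Reportable Consignment (rule 1)? yes] AND [Excluded Declaration (rule 2)? yes] → satisfied.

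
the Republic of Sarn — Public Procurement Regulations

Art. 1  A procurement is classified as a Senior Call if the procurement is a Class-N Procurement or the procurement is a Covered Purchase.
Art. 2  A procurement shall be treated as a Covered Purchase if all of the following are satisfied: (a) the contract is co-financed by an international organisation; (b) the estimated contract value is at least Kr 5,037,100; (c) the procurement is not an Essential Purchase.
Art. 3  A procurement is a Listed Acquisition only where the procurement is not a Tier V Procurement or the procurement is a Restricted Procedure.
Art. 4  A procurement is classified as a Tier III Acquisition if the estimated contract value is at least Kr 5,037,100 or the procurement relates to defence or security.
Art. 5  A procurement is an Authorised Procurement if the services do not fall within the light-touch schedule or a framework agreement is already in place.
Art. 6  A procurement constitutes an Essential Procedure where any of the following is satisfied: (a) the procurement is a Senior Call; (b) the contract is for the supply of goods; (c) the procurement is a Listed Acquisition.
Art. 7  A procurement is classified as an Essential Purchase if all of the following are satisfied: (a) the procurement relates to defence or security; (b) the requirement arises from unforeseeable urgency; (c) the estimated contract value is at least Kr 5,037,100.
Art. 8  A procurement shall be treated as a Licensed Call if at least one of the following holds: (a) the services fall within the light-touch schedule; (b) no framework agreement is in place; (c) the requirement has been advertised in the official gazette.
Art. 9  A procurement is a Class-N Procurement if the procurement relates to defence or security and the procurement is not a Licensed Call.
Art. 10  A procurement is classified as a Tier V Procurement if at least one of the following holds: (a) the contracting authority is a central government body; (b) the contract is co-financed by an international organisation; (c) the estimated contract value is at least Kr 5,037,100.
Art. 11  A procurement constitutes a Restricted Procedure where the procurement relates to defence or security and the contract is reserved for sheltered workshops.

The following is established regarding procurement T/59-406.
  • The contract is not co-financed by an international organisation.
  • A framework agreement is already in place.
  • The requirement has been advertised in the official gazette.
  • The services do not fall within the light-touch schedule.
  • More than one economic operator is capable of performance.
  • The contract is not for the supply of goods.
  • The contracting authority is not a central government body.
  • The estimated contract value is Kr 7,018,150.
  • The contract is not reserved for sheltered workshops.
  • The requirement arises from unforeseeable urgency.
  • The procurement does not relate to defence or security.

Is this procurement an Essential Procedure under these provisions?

article 8 — Licensed Call: [the services fall within the light-touch schedule? no] OR [no framework agreement is in place? no] OR [the requirement has been advertised in the official gazette? yes] → satisfied.
article 9 — Class-N Procurement: [the procurement relates to defence or security? no] AND [not a Licensed Call (article 8)? no] → not satisfied.
article 7 — Essential Purchase: [the procurement relates to defence or security? no] AND [the requirement arises from unforeseeable urgency? yes] AND [estimated contract value: Kr 7,018,150 ≥ Kr 5,037,100? yes] → not satisfied.
article 2 — Covered Purchase: [the contract is co-financed by an international organisation? no] AND [estimated contract value: Kr 7,018,150 ≥ Kr 5,037,100? yes] AND [not an Essential Purchase (article 7)? yes] → not satisfied.
article 1 — Senior Call: [Class-N Procurement (article 9)? no] OR [Covered Purchase (article 2)? no] → not satisfied.
article 10 — Tier V Procurement: [the contracting authority is a central government body? no] OR [the contract is co-financed by an international organisation? no] OR [estimated contract value: Kr 7,018,150 ≥ Kr 5,037,100? yes] → satisfied.
article 11 — Restricted Procedure: [the procurement relates to defence or security? no] AND [the contract is reserved for sheltered workshops? no] → not satisfied.
article 3 — Listed Acquisition: [not a Tier V Procurement (article 10)? no] OR [Restricted Procedure (article 11)? no] → not satisfied.
article 6 — Essential Procedure: [Senior Call (article 1)? no] OR [the contract is for the supply of goods? no] OR [Listed Acquisition (article 3)? no] → not satisfied.

No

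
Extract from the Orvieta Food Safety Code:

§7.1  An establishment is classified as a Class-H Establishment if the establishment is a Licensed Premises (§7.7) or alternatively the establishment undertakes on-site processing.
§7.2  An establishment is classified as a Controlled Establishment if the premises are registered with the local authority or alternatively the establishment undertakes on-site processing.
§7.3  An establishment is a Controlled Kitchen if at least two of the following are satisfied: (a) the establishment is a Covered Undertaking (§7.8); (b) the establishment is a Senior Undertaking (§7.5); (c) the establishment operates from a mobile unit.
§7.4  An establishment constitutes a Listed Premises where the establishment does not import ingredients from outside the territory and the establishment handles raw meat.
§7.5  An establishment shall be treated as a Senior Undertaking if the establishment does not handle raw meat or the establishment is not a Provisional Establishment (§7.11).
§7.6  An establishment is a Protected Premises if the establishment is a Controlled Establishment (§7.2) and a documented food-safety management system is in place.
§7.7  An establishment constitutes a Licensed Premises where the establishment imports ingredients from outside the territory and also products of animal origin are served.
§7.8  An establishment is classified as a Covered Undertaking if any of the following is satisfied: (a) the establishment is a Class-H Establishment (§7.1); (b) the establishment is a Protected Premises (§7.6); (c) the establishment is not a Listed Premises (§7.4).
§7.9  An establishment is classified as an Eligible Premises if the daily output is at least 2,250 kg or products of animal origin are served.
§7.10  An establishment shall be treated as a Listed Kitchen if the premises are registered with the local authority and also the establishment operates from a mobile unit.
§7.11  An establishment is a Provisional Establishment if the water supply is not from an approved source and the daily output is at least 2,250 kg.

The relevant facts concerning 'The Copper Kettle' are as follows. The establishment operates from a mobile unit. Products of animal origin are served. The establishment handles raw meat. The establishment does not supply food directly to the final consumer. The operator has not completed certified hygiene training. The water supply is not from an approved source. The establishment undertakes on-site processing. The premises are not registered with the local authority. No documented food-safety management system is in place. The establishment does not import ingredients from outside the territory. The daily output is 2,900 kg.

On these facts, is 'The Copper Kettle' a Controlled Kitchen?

Yes

§7.7 — Licensed Premises: [the establishment imports ingredients from outside the territory? no] AND [products of animal origin are served? yes] → not satisfied.
§7.1 — Class-H Establishment: [Licensed Premises (§7.7)? no] OR [the establishment undertakes on-site processing? yes] → satisfied.
§7.2 — Controlled Establishment: [the premises are registered with the local authority? no] OR [the establishment undertakes on-site processing? yes] → satisfied.
§7.6 — Protected Premises: [Controlled Establishment (§7.2)? yes] AND [a documented food-safety management system is in place? no] → not satisfied.
§7.4 — Listed Premises: [the establishment does not import ingredients from outside the territory? yes] AND [the establishment handles raw meat? yes] → satisfied.
§7.8 — Covered Undertaking: [Class-H Establishment (§7.1)? yes] OR [Protected Premises (§7.6)? no] OR [not a Listed Premises (§7.4)? no] → satisfied.
§7.11 — Provisional Establishment: [the water supply is not from an approved source? yes] AND [daily output: 2,900 kg ≥ 2,250 kg? yes] → satisfied.
§7.5 — Senior Undertaking: [the establishment does not handle raw meat? no] OR [not a Provisional Establishment (§7.11)? no] → not satisfied.
§7.3 — Controlled Kitchen: Covered Undertaking (§7.8)? yes; Senior Undertaking (§7.5)? no; the establishment operates from a mobile unit? yes — 2 of 3 hold (need ≥2) → satisfied.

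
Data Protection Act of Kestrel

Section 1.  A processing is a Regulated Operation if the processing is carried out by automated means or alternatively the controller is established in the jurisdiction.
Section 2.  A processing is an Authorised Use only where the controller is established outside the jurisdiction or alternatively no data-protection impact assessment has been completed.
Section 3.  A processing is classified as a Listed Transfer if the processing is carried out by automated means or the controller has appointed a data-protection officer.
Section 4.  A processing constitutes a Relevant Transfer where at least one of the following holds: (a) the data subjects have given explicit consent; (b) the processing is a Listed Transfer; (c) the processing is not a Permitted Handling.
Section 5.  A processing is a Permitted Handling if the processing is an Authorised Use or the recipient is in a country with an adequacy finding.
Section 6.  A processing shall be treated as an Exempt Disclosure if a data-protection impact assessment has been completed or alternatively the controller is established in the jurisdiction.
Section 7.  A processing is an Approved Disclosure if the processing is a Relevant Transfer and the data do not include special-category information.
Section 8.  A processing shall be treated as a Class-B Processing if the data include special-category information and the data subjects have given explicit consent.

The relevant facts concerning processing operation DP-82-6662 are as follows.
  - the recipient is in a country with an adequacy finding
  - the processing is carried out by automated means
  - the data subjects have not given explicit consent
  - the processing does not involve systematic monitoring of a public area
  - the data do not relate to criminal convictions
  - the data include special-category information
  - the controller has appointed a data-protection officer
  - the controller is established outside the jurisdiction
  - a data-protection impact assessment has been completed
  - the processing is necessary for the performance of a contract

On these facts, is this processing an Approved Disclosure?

Under section 3: the processing is carried out by automated means? yes; or the controller has appointed a data-protection officer? yes. So the processing is a Listed Transfer.
Under section 2: the controller is established outside the jurisdiction? yes; or no data-protection impact assessment has been completed? no. So the processing is an Authorised Use.
Under section 5: Authorised Use (section 2)? yes; or the recipient is in a country with an adequacy finding? yes. So the processing is a Permitted Handling.
Under section 4: the data subjects have given explicit consent? no; or Listed Transfer (section 3)? yes; or not a Permitted Handling (section 5)? no. So the processing is a Relevant Transfer.
Under section 7: Relevant Transfer (section 4)? yes; and the data do not include special-category information? no. So the processing is not an Approved Disclosure.

No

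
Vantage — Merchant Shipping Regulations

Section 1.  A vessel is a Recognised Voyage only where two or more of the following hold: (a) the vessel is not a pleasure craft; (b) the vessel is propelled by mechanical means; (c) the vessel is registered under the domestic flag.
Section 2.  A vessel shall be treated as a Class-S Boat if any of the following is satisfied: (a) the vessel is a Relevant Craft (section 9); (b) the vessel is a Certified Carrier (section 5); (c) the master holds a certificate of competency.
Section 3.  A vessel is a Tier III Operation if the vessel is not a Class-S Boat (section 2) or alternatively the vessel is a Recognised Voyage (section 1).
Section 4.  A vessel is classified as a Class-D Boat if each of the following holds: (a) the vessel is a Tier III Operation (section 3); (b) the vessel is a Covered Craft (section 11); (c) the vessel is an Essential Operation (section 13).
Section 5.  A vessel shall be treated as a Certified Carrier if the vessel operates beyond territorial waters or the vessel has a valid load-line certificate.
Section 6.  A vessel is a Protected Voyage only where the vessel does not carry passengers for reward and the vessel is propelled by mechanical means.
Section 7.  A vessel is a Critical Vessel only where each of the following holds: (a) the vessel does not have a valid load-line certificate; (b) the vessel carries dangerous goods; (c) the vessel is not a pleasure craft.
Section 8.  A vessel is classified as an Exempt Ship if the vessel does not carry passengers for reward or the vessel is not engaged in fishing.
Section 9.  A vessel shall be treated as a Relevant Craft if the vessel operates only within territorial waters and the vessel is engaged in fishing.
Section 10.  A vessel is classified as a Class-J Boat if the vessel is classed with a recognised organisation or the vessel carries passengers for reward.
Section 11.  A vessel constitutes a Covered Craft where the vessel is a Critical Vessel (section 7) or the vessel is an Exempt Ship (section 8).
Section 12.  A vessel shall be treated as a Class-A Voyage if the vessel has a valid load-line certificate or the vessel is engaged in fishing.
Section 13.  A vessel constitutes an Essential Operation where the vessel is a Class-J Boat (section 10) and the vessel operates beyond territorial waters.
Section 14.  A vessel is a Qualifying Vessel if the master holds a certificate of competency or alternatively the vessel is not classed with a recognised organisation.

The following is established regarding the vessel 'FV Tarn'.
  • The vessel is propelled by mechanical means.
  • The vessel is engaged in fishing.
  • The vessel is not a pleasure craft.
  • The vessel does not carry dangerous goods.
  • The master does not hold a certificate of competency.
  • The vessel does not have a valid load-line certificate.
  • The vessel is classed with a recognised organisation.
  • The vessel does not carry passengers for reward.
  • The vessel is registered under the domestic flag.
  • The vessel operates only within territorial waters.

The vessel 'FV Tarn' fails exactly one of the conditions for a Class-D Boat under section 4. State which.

Essential Operation

section 9 — Relevant Craft: [the vessel operates only within territorial waters? yes] AND [the vessel is engaged in fishing? yes] → satisfied.
section 5 — Certified Carrier: [the vessel operates beyond territorial waters? no] OR [the vessel has a valid load-line certificate? no] → not satisfied.
section 2 — Class-S Boat: [Relevant Craft (section 9)? yes] OR [Certified Carrier (section 5)? no] OR [the master holds a certificate of competency? no] → satisfied.
section 1 — Recognised Voyage: the vessel is not a pleasure craft? yes; the vessel is propelled by mechanical means? yes; the vessel is registered under the domestic flag? yes — 3 of 3 hold (need ≥2) → satisfied.
section 3 — Tier III Operation: [not a Class-S Boat (section 2)? no] OR [Recognised Voyage (section 1)? yes] → satisfied.
section 7 — Critical Vessel: [the vessel does not have a valid load-line certificate? yes] AND [the vessel carries dangerous goods? no] AND [the vessel is not a pleasure craft? yes] → not satisfied.
section 8 — Exempt Ship: [the vessel does not carry passengers for reward? yes] OR [the vessel is not engaged in fishing? no] → satisfied.
section 11 — Covered Craft: [Critical Vessel (section 7)? no] OR [Exempt Ship (section 8)? yes] → satisfied.
section 10 — Class-J Boat: [the vessel is classed with a recognised organisation? yes] OR [the vessel carries passengers for reward? no] → satisfied.
section 13 — Essential Operation: [Class-J Boat (section 10)? yes] AND [the vessel operates beyond territorial waters? no] → not satisfied.
section 4 — Class-D Boat: [Tier III Operation (section 3)? yes] AND [Covered Craft (section 11)? yes] AND [Essential Operation (section 13)? no] → not satisfied.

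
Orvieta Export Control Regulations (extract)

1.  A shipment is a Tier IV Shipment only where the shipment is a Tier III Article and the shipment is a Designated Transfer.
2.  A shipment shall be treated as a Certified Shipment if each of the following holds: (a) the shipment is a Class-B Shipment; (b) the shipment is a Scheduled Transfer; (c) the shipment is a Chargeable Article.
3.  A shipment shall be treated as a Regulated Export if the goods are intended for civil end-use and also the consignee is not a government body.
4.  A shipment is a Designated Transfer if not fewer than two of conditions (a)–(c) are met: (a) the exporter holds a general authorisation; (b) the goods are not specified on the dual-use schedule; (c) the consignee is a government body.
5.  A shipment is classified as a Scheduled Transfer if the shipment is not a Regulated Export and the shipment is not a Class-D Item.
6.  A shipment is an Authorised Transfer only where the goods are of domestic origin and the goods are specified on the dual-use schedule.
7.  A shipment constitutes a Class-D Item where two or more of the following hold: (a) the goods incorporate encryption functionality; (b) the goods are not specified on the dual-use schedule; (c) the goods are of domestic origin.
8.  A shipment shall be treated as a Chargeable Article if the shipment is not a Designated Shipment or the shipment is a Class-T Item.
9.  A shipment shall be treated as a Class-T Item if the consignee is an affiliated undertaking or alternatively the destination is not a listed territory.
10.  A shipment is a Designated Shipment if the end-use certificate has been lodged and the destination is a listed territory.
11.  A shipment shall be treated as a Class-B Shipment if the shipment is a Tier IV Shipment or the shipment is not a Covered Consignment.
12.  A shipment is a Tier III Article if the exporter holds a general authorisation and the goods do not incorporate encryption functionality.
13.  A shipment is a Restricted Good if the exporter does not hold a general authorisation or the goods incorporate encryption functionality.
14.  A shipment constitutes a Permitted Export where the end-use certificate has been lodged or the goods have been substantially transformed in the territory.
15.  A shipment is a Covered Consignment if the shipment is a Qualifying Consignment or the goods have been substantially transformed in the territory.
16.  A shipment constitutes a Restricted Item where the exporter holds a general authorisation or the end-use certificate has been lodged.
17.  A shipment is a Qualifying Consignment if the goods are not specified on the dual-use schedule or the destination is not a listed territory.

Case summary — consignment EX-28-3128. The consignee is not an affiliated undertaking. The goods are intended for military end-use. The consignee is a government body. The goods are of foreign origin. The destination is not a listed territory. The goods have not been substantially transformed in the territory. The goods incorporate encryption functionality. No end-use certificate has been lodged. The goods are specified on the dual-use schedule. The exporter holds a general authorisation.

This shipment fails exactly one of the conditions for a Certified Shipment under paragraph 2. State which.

Class-B Shipment

paragraph 12 — Tier III Article: [the exporter holds a general authorisation? yes] AND [the goods do not incorporate encryption functionality? no] → not satisfied.
paragraph 4 — Designated Transfer: the exporter holds a general authorisation? yes; the goods are not specified on the dual-use schedule? no; the consignee is a government body? yes — 2 of 3 hold (need ≥2) → satisfied.
paragraph 1 — Tier IV Shipment: [Tier III Article (paragraph 12)? no] AND [Designated Transfer (paragraph 4)? yes] → not satisfied.
paragraph 17 — Qualifying Consignment: [the goods are not specified on the dual-use schedule? no] OR [the destination is not a listed territory? yes] → satisfied.
paragraph 15 — Covered Consignment: [Qualifying Consignment (paragraph 17)? yes] OR [the goods have been substantially transformed in the territory? no] → satisfied.
paragraph 11 — Class-B Shipment: [Tier IV Shipment (paragraph 1)? no] OR [not a Covered Consignment (paragraph 15)? no] → not satisfied.
paragraph 3 — Regulated Export: [the goods are intended for civil end-use? no] AND [the consignee is not a government body? no] → not satisfied.
paragraph 7 — Class-D Item: the goods incorporate encryption functionality? yes; the goods are not specified on the dual-use schedule? no; the goods are of domestic origin? no — 1 of 3 hold (need ≥2) → not satisfied.
paragraph 5 — Scheduled Transfer: [not a Regulated Export (paragraph 3)? yes] AND [not a Class-D Item (paragraph 7)? yes] → satisfied.
paragraph 10 — Designated Shipment: [the end-use certificate has been lodged? no] AND [the destination is a listed territory? no] → not satisfied.
paragraph 9 — Class-T Item: [the consignee is an affiliated undertaking? no] OR [the destination is not a listed territory? yes] → satisfied.
paragraph 8 — Chargeable Article: [not a Designated Shipment (paragraph 10)? yes] OR [Class-T Item (paragraph 9)? yes] → satisfied.
paragraph 2 — Certified Shipment: [Class-B Shipment (paragraph 11)? no] AND [Scheduled Transfer (paragraph 5)? yes] AND [Chargeable Article (paragraph 8)? yes] → not satisfied.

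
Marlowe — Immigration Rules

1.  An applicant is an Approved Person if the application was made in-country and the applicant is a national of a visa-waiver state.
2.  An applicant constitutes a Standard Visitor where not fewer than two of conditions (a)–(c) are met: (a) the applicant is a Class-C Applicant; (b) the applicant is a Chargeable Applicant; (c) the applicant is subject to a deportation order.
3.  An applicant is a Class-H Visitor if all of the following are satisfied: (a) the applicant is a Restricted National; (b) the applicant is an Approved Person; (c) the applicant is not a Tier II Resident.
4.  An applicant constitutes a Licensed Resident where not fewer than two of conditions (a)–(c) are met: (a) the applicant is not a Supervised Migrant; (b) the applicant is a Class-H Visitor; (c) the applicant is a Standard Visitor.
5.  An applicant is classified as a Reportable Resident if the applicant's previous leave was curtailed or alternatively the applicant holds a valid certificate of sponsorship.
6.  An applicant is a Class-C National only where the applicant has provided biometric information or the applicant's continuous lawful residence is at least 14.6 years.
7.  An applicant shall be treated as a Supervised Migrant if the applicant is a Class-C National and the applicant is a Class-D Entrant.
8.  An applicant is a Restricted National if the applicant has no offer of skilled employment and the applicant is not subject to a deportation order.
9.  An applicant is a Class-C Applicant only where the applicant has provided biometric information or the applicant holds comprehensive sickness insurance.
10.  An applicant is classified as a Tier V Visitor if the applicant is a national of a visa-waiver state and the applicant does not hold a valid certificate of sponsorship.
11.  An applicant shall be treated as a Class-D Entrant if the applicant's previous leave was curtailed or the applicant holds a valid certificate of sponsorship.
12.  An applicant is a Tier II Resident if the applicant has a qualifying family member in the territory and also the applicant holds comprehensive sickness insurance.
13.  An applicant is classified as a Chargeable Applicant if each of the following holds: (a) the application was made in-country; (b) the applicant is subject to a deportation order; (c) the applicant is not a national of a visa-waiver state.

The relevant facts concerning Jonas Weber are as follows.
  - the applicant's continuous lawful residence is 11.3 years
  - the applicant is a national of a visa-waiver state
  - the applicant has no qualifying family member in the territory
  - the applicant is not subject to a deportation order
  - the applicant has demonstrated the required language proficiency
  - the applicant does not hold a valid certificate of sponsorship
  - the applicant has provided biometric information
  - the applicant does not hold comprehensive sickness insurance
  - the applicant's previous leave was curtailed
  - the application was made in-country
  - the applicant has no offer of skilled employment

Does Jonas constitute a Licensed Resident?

No

paragraph 6 — Class-C National: [the applicant has provided biometric information? yes] OR [applicant's continuous lawful residence: 11.3 years ≥ 14.6 years? no] → satisfied.
paragraph 11 — Class-D Entrant: [the applicant's previous leave was curtailed? yes] OR [the applicant holds a valid certificate of sponsorship? no] → satisfied.
paragraph 7 — Supervised Migrant: [Class-C National (paragraph 6)? yes] AND [Class-D Entrant (paragraph 11)? yes] → satisfied.
paragraph 8 — Restricted National: [the applicant has no offer of skilled employment? yes] AND [the applicant is not subject to a deportation order? yes] → satisfied.
paragraph 1 — Approved Person: [the application was made in-country? yes] AND [the applicant is a national of a visa-waiver state? yes] → satisfied.
paragraph 12 — Tier II Resident: [the applicant has a qualifying family member in the territory? no] AND [the applicant holds comprehensive sickness insurance? no] → not satisfied.
paragraph 3 — Class-H Visitor: [Restricted National (paragraph 8)? yes] AND [Approved Person (paragraph 1)? yes] AND [not a Tier II Resident (paragraph 12)? yes] → satisfied.
paragraph 9 — Class-C Applicant: [the applicant has provided biometric information? yes] OR [the applicant holds comprehensive sickness insurance? no] → satisfied.
paragraph 13 — Chargeable Applicant: [the application was made in-country? yes] AND [the applicant is subject to a deportation order? no] AND [the applicant is not a national of a visa-waiver state? no] → not satisfied.
paragraph 2 — Standard Visitor: Class-C Applicant (paragraph 9)? yes; Chargeable Applicant (paragraph 13)? no; the applicant is subject to a deportation order? no — 1 of 3 hold (need ≥2) → not satisfied.
paragraph 4 — Licensed Resident: not a Supervised Migrant (paragraph 7)? no; Class-H Visitor (paragraph 3)? yes; Standard Visitor (paragraph 2)? no — 1 of 3 hold (need ≥2) → not satisfied.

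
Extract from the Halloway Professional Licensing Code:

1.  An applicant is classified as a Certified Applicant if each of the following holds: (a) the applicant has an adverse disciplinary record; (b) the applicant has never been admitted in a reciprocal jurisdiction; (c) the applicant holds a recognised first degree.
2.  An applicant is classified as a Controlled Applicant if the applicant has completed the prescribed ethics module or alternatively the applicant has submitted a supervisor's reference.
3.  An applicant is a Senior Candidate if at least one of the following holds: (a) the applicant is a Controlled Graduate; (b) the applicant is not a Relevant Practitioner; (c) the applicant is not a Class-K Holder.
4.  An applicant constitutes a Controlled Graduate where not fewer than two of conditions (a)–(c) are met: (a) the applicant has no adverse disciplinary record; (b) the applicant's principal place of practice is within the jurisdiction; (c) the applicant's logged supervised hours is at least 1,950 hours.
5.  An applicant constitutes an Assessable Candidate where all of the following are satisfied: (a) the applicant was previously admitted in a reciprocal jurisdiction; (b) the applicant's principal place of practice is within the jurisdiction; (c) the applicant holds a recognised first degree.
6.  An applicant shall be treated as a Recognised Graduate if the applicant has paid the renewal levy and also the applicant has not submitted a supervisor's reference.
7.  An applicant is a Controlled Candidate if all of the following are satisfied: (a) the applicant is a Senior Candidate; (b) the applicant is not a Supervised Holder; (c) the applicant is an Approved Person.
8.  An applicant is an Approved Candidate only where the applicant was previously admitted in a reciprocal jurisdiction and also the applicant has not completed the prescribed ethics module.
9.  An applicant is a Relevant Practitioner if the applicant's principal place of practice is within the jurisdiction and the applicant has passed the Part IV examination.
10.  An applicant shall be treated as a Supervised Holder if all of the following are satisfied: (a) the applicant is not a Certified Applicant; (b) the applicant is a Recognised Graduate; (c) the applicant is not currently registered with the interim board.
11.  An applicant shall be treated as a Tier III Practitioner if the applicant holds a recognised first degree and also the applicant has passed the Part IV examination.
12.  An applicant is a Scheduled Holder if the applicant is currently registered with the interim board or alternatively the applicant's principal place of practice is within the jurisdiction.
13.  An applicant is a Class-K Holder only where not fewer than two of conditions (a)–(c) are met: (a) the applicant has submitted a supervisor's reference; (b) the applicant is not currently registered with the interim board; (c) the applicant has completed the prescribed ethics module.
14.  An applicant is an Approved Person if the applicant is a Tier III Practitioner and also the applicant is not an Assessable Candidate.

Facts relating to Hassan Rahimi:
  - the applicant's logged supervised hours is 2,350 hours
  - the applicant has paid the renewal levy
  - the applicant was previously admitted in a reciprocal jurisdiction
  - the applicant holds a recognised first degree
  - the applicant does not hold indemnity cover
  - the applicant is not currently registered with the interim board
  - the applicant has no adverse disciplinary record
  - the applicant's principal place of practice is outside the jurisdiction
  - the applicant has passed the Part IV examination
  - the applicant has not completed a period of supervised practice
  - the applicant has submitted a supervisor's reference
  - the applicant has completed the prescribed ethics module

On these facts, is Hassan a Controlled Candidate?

Yes

paragraph 4 — Controlled Graduate: the applicant has no adverse disciplinary record? yes; the applicant's principal place of practice is within the jurisdiction? no; applicant's logged supervised hours: 2,350 hours ≥ 1,950 hours? yes — 2 of 3 hold (need ≥2) → satisfied.
paragraph 9 — Relevant Practitioner: [the applicant's principal place of practice is within the jurisdiction? no] AND [the applicant has passed the Part IV examination? yes] → not satisfied.
paragraph 13 — Class-K Holder: the applicant has submitted a supervisor's reference? yes; the applicant is not currently registered with the interim board? yes; the applicant has completed the prescribed ethics module? yes — 3 of 3 hold (need ≥2) → satisfied.
paragraph 3 — Senior Candidate: [Controlled Graduate (paragraph 4)? yes] OR [not a Relevant Practitioner (paragraph 9)? yes] OR [not a Class-K Holder (paragraph 13)? no] → satisfied.
paragraph 1 — Certified Applicant: [the applicant has an adverse disciplinary record? no] AND [the applicant has never been admitted in a reciprocal jurisdiction? no] AND [the applicant holds a recognised first degree? yes] → not satisfied.
paragraph 6 — Recognised Graduate: [the applicant has paid the renewal levy? yes] AND [the applicant has not submitted a supervisor's reference? no] → not satisfied.
paragraph 10 — Supervised Holder: [not a Certified Applicant (paragraph 1)? yes] AND [Recognised Graduate (paragraph 6)? no] AND [the applicant is not currently registered with the interim board? yes] → not satisfied.
paragraph 11 — Tier III Practitioner: [the applicant holds a recognised first degree? yes] AND [the applicant has passed the Part IV examination? yes] → satisfied.
paragraph 5 — Assessable Candidate: [the applicant was previously admitted in a reciprocal jurisdiction? yes] AND [the applicant's principal place of practice is within the jurisdiction? no] AND [the applicant holds a recognised first degree? yes] → not satisfied.
paragraph 14 — Approved Person: [Tier III Practitioner (paragraph 11)? yes] AND [not an Assessable Candidate (paragraph 5)? yes] → satisfied.
paragraph 7 — Controlled Candidate: [Senior Candidate (paragraph 3)? yes] AND [not a Supervised Holder (paragraph 10)? yes] AND [Approved Person (paragraph 14)? yes] → satisfied.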